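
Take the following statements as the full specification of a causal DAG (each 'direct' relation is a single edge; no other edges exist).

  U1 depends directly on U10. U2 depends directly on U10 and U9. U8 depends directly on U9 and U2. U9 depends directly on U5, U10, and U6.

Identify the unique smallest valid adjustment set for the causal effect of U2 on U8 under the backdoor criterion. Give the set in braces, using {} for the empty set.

Variables eligible for adjustment (non-descendants of U2, excluding U2 and U8): {U1, U10, U5, U6, U9}.
Backdoor paths from U2 to U8:
  P1: U2 <- U10 -> U9 -> U8
  P2: U2 <- U9 -> U8
The empty set is not sufficient: P1 (U2 <- U10 -> U9 -> U8) has no collider blocking it and no conditioned non-collider, so it is open.
Try {U9}:
  P1: blocked at chain node U9 ∈ conditioning set.
  P2: blocked at fork node U9 ∈ conditioning set.
{U9} contains no descendant of U2 and blocks every backdoor path.
No other singleton works — e.g. {U10} leaves P2 open — so {U9} is the unique smallest valid adjustment set.

{U9}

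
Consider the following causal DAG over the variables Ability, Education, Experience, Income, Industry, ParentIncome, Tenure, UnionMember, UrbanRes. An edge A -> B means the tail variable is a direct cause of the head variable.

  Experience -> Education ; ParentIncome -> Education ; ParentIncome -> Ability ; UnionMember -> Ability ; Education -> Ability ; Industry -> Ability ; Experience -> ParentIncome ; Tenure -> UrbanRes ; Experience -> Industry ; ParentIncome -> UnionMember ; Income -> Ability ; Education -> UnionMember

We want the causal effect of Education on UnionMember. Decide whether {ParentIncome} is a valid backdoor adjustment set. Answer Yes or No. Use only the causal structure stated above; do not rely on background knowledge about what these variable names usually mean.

Backdoor paths from Education to UnionMember (paths whose first edge points into Education):
  P1: Education <- Experience -> ParentIncome -> UnionMember
  P2: Education <- Experience -> ParentIncome -> Ability <- UnionMember
  P3: Education <- Experience -> Industry -> Ability <- ParentIncome -> UnionMember
  P4: Education <- Experience -> Industry -> Ability <- UnionMember
  P5: Education <- ParentIncome <- Experience -> Industry -> Ability <- UnionMember
  P6: Education <- ParentIncome -> UnionMember
  P7: Education <- ParentIncome -> Ability <- UnionMember
Condition 1 (no descendant of Education in the set): holds — descendants of Education are {Ability, UnionMember}; none are in {ParentIncome}.
Condition 2 (every backdoor path blocked by {ParentIncome}):
  P1: blocked at chain node ParentIncome ∈ conditioning set.
  P2: blocked at chain node ParentIncome ∈ conditioning set.
  P3: blocked at collider Ability (neither it nor any descendant is in the conditioning set).
  P4: blocked at collider Ability (neither it nor any descendant is in the conditioning set).
  P5: blocked at chain node ParentIncome ∈ conditioning set.
  P6: blocked at fork node ParentIncome ∈ conditioning set.
  P7: blocked at fork node ParentIncome ∈ conditioning set.
{ParentIncome} satisfies the backdoor criterion.

Yes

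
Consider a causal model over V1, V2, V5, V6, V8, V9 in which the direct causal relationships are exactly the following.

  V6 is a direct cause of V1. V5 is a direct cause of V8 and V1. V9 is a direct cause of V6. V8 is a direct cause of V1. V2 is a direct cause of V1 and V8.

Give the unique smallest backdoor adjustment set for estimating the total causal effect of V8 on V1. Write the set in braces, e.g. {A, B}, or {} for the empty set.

Variables eligible for adjustment (non-descendants of V8, excluding V8 and V1): {V2, V5, V6, V9}.
Backdoor paths from V8 to V1:
  P1: V8 <- V2 -> V1
  P2: V8 <- V5 -> V1
The empty set is not sufficient: P1 (V8 <- V2 -> V1) has no collider blocking it and no conditioned non-collider, so it is open.
Try {V2, V5}:
  P1: blocked at fork node V2 ∈ conditioning set.
  P2: blocked at fork node V5 ∈ conditioning set.
{V2, V5} contains no descendant of V8 and blocks every backdoor path.
Every element of {V2, V5} is needed (dropping V2 leaves P1 open; dropping V5 leaves P2 open), so no proper subset is valid.
Among all size-2 subsets of the eligible variables, only {V2, V5} blocks every backdoor path, so it is the unique smallest valid adjustment set.

{V2, V5}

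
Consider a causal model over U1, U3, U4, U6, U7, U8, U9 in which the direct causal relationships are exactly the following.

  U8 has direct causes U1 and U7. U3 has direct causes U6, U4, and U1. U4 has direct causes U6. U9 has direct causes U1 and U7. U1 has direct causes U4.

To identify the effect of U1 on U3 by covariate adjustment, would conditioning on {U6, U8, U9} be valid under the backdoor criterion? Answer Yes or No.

No

Backdoor paths from U1 to U3 (paths whose first edge points into U1):
  P1: U1 <- U4 <- U6 -> U3
  P2: U1 <- U4 -> U3
Condition 1 (no descendant of U1 in the set): FAILS — U8 and U9 are descendants of U1.
Condition 2 (every backdoor path blocked by {U6, U8, U9}):
  P1: blocked at fork node U6 ∈ conditioning set.
  P2: open — no interior node is in the conditioning set.
{U6, U8, U9} does not satisfy the backdoor criterion.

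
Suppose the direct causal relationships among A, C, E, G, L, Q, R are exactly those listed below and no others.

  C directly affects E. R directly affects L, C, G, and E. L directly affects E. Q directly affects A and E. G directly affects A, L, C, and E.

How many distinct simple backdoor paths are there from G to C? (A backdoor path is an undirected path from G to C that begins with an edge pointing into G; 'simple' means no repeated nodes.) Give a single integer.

3

A backdoor path from G to C is any simple undirected path whose first edge points into G (i.e. leaves G via a parent).
Parents of G: {R}.
Enumerating:
  P1: G <- R -> C
  P2: G <- R -> L -> E <- C
  P3: G <- R -> E <- C
That exhausts the simple backdoor paths. Count: 3.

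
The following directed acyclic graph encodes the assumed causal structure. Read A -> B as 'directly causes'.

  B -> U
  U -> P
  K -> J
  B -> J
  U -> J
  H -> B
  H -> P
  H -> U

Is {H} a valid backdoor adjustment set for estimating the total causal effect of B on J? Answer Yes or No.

Backdoor paths from B to J (paths whose first edge points into B):
  P1: B <- H -> U -> J
  P2: B <- H -> P <- U -> J
Condition 1 (no descendant of B in the set): holds — descendants of B are {J, P, U}; none are in {H}.
Condition 2 (every backdoor path blocked by {H}):
  P1: blocked at fork node H ∈ conditioning set.
  P2: blocked at fork node H ∈ conditioning set.
{H} satisfies the backdoor criterion.

Yes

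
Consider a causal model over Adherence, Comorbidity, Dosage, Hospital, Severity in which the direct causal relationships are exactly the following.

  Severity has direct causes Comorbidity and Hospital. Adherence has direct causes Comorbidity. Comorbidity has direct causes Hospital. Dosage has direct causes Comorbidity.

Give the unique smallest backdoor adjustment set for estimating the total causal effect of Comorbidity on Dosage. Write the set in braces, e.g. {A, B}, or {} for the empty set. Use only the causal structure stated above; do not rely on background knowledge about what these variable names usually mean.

Variables eligible for adjustment (non-descendants of Comorbidity, excluding Comorbidity and Dosage): {Hospital}.
Backdoor paths from Comorbidity to Dosage:
  (none)
With no backdoor paths the empty set already satisfies the criterion, and it is trivially minimal.

{}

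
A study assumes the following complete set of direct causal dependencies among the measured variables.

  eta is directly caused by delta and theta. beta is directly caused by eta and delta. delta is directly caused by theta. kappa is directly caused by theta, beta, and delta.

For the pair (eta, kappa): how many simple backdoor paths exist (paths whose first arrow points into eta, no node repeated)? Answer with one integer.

6

A backdoor path from eta to kappa is any simple undirected path whose first edge points into eta (i.e. leaves eta via a parent).
Parents of eta: {delta, theta}.
Enumerating:
  P1: eta <- theta -> delta -> beta -> kappa
  P2: eta <- theta -> delta -> kappa
  P3: eta <- theta -> kappa
  P4: eta <- delta <- theta -> kappa
  P5: eta <- delta -> beta -> kappa
  P6: eta <- delta -> kappa
That exhausts the simple backdoor paths. Count: 6.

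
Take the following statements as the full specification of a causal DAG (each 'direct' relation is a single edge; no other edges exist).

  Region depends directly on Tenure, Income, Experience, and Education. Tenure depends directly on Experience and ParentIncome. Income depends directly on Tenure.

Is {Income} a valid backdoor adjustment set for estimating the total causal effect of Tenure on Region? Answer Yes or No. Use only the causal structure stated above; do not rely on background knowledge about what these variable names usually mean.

Backdoor paths from Tenure to Region (paths whose first edge points into Tenure):
  P1: Tenure <- Experience -> Region
Condition 1 (no descendant of Tenure in the set): FAILS — Income is a descendant of Tenure.
Condition 2 (every backdoor path blocked by {Income}):
  P1: open — no interior node is in the conditioning set.
{Income} does not satisfy the backdoor criterion.

No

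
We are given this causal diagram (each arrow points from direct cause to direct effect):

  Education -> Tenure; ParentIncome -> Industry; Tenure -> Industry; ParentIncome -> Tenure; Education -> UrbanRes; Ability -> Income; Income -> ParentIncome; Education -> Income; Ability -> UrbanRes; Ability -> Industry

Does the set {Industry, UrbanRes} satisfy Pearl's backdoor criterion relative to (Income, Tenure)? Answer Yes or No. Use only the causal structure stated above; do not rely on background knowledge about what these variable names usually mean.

Backdoor paths from Income to Tenure (paths whose first edge points into Income):
  P1: Income <- Ability -> UrbanRes <- Education -> Tenure
  P2: Income <- Ability -> Industry <- ParentIncome -> Tenure
  P3: Income <- Ability -> Industry <- Tenure
  P4: Income <- Education -> UrbanRes <- Ability -> Industry <- ParentIncome -> Tenure
  P5: Income <- Education -> UrbanRes <- Ability -> Industry <- Tenure
  P6: Income <- Education -> Tenure
Condition 1 (no descendant of Income in the set): FAILS — Industry is a descendant of Income.
Condition 2 (every backdoor path blocked by {Industry, UrbanRes}):
  P1: open — collider(s) UrbanRes are conditioned on (or have a conditioned descendant) and no non-collider on the path is in the set.
  P2: open — collider(s) Industry are conditioned on (or have a conditioned descendant) and no non-collider on the path is in the set.
  P3: open — collider(s) Industry are conditioned on (or have a conditioned descendant) and no non-collider on the path is in the set.
  P4: open — collider(s) UrbanRes, Industry are conditioned on (or have a conditioned descendant) and no non-collider on the path is in the set.
  P5: open — collider(s) UrbanRes, Industry are conditioned on (or have a conditioned descendant) and no non-collider on the path is in the set.
  P6: open — no interior node is in the conditioning set.
{Industry, UrbanRes} does not satisfy the backdoor criterion.

No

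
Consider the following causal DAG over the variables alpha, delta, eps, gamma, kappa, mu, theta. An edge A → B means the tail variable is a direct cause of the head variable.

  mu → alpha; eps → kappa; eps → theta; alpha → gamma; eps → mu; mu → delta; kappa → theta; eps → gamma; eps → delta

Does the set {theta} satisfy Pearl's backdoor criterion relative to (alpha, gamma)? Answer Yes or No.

Backdoor paths from alpha to gamma (paths whose first edge points into alpha):
  P1: alpha <- mu <- eps -> gamma
  P2: alpha <- mu -> delta <- eps -> gamma
Condition 1 (no descendant of alpha in the set): holds — descendants of alpha are {gamma}; none are in {theta}.
Condition 2 (every backdoor path blocked by {theta}):
  P1: open — no interior node is in the conditioning set.
  P2: blocked at collider delta (neither it nor any descendant is in the conditioning set).
{theta} does not satisfy the backdoor criterion.

No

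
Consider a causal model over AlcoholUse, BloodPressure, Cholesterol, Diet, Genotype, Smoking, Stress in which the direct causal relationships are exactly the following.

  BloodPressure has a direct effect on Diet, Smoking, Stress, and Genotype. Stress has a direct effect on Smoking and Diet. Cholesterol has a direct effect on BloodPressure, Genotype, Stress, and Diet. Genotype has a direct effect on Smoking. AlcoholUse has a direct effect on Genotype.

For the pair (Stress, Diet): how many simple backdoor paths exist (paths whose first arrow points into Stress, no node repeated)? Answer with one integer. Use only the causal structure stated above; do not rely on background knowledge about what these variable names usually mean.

8

A backdoor path from Stress to Diet is any simple undirected path whose first edge points into Stress (i.e. leaves Stress via a parent).
Parents of Stress: {BloodPressure, Cholesterol}.
Enumerating:
  P1: Stress <- Cholesterol -> BloodPressure -> Diet
  P2: Stress <- Cholesterol -> Genotype <- BloodPressure -> Diet
  P3: Stress <- Cholesterol -> Genotype -> Smoking <- BloodPressure -> Diet
  P4: Stress <- Cholesterol -> Diet
  P5: Stress <- BloodPressure <- Cholesterol -> Diet
  P6: Stress <- BloodPressure -> Genotype <- Cholesterol -> Diet
  P7: Stress <- BloodPressure -> Diet
  P8: Stress <- BloodPressure -> Smoking <- Genotype <- Cholesterol -> Diet
That exhausts the simple backdoor paths. Count: 8.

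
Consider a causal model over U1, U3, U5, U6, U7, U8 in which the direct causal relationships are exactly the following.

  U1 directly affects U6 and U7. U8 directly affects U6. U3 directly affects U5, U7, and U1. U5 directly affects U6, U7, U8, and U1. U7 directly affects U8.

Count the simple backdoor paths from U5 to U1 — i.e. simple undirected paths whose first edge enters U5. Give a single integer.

3

A backdoor path from U5 to U1 is any simple undirected path whose first edge points into U5 (i.e. leaves U5 via a parent).
Parents of U5: {U3}.
Enumerating:
  P1: U5 <- U3 -> U1
  P2: U5 <- U3 -> U7 <- U1
  P3: U5 <- U3 -> U7 -> U8 -> U6 <- U1
That exhausts the simple backdoor paths. Count: 3.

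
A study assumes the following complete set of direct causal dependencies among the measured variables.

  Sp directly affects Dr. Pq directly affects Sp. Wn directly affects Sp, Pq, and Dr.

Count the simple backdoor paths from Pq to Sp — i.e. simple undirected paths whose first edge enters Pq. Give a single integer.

2

A backdoor path from Pq to Sp is any simple undirected path whose first edge points into Pq (i.e. leaves Pq via a parent).
Parents of Pq: {Wn}.
Enumerating:
  P1: Pq <- Wn -> Sp
  P2: Pq <- Wn -> Dr <- Sp
That exhausts the simple backdoor paths. Count: 2.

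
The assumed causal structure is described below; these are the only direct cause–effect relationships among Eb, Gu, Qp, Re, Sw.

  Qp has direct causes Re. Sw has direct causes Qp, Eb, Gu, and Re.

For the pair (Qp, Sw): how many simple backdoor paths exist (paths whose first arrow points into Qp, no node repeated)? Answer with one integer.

1

A backdoor path from Qp to Sw is any simple undirected path whose first edge points into Qp (i.e. leaves Qp via a parent).
Parents of Qp: {Re}.
Enumerating:
  P1: Qp <- Re -> Sw
That exhausts the simple backdoor paths. Count: 1.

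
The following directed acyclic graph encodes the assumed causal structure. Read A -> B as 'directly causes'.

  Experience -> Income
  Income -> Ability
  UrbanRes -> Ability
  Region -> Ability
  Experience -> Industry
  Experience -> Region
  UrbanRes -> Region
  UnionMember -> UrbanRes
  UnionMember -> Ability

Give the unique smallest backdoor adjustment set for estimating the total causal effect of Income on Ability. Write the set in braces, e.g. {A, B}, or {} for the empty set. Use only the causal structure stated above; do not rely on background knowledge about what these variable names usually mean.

{Experience}

Variables eligible for adjustment (non-descendants of Income, excluding Income and Ability): {Experience, Industry, Region, UnionMember, UrbanRes}.
Backdoor paths from Income to Ability:
  P1: Income <- Experience -> Region <- UrbanRes <- UnionMember -> Ability
  P2: Income <- Experience -> Region <- UrbanRes -> Ability
  P3: Income <- Experience -> Region -> Ability
The empty set is not sufficient: P3 (Income <- Experience -> Region -> Ability) has no collider blocking it and no conditioned non-collider, so it is open.
Try {Experience}:
  P1: blocked at fork node Experience ∈ conditioning set.
  P2: blocked at fork node Experience ∈ conditioning set.
  P3: blocked at fork node Experience ∈ conditioning set.
{Experience} contains no descendant of Income and blocks every backdoor path.
No other singleton works — e.g. {Industry} leaves P3 open — so {Experience} is the unique smallest valid adjustment set.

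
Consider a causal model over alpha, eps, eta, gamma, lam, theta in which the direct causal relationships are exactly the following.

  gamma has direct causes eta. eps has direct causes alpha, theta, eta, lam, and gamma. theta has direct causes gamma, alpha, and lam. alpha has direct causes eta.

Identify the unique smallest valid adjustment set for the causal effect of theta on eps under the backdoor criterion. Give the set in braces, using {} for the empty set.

{alpha, gamma, lam}

Variables eligible for adjustment (non-descendants of theta, excluding theta and eps): {alpha, eta, gamma, lam}.
Backdoor paths from theta to eps:
  P1: theta <- alpha <- eta -> gamma -> eps
  P2: theta <- alpha <- eta -> eps
  P3: theta <- alpha -> eps
  P4: theta <- lam -> eps
  P5: theta <- gamma <- eta -> alpha -> eps
  P6: theta <- gamma <- eta -> eps
  P7: theta <- gamma -> eps
The empty set is not sufficient: P1 (theta <- alpha <- eta -> gamma -> eps) has no collider blocking it and no conditioned non-collider, so it is open.
Try {alpha, gamma, lam}:
  P1: blocked at chain node alpha ∈ conditioning set.
  P2: blocked at chain node alpha ∈ conditioning set.
  P3: blocked at fork node alpha ∈ conditioning set.
  P4: blocked at fork node lam ∈ conditioning set.
  P5: blocked at chain node gamma ∈ conditioning set.
  P6: blocked at chain node gamma ∈ conditioning set.
  P7: blocked at fork node gamma ∈ conditioning set.
{alpha, gamma, lam} contains no descendant of theta and blocks every backdoor path.
Every element of {alpha, gamma, lam} is needed (dropping alpha leaves P2 open; dropping gamma leaves P6 open; dropping lam leaves P4 open), so no proper subset is valid.
Among all size-3 subsets of the eligible variables, only {alpha, gamma, lam} blocks every backdoor path, so it is the unique smallest valid adjustment set.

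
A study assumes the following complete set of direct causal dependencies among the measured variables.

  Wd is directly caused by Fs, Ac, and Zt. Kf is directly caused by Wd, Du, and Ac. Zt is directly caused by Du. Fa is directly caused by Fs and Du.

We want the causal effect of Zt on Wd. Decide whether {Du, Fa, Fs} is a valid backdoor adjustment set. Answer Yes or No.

Backdoor paths from Zt to Wd (paths whose first edge points into Zt):
  P1: Zt <- Du -> Fa <- Fs -> Wd
  P2: Zt <- Du -> Kf <- Ac -> Wd
  P3: Zt <- Du -> Kf <- Wd
Condition 1 (no descendant of Zt in the set): holds — descendants of Zt are {Kf, Wd}; none are in {Du, Fa, Fs}.
Condition 2 (every backdoor path blocked by {Du, Fa, Fs}):
  P1: blocked at fork node Du ∈ conditioning set.
  P2: blocked at fork node Du ∈ conditioning set.
  P3: blocked at fork node Du ∈ conditioning set.
{Du, Fa, Fs} satisfies the backdoor criterion.

Yes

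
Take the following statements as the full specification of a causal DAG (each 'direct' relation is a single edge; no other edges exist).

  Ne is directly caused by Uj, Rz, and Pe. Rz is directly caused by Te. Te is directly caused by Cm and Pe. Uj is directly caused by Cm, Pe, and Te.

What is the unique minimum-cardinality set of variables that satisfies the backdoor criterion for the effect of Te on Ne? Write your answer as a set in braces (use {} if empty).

Variables eligible for adjustment (non-descendants of Te, excluding Te and Ne): {Cm, Pe}.
Backdoor paths from Te to Ne:
  P1: Te <- Cm -> Uj <- Pe -> Ne
  P2: Te <- Cm -> Uj -> Ne
  P3: Te <- Pe -> Uj -> Ne
  P4: Te <- Pe -> Ne
The empty set is not sufficient: P2 (Te <- Cm -> Uj -> Ne) has no collider blocking it and no conditioned non-collider, so it is open.
Try {Cm, Pe}:
  P1: blocked at fork node Cm ∈ conditioning set.
  P2: blocked at fork node Cm ∈ conditioning set.
  P3: blocked at fork node Pe ∈ conditioning set.
  P4: blocked at fork node Pe ∈ conditioning set.
{Cm, Pe} contains no descendant of Te and blocks every backdoor path.
Every element of {Cm, Pe} is needed (dropping Cm leaves P2 open; dropping Pe leaves P3 open), so no proper subset is valid.
Among all size-2 subsets of the eligible variables, only {Cm, Pe} blocks every backdoor path, so it is the unique smallest valid adjustment set.

{Cm, Pe}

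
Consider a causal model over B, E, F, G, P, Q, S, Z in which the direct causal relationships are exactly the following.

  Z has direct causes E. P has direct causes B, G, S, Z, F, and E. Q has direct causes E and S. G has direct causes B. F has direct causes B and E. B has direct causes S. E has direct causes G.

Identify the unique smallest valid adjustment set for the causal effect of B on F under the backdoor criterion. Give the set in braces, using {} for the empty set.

Variables eligible for adjustment (non-descendants of B, excluding B and F): {S}.
Backdoor paths from B to F:
  P1: B <- S -> Q <- E <- G -> P <- F
  P2: B <- S -> Q <- E -> Z -> P <- F
  P3: B <- S -> Q <- E -> F
  P4: B <- S -> Q <- E -> P <- F
  P5: B <- S -> P <- G -> E -> F
  P6: B <- S -> P <- E -> F
  P7: B <- S -> P <- Z <- E -> F
  P8: B <- S -> P <- F
Each backdoor path contains an unconditioned collider, so every path is already blocked with the empty conditioning set:
  P1: blocked at collider Q (neither it nor any descendant is in the conditioning set).
  P2: blocked at collider Q (neither it nor any descendant is in the conditioning set).
  P3: blocked at collider Q (neither it nor any descendant is in the conditioning set).
  P4: blocked at collider Q (neither it nor any descendant is in the conditioning set).
  P5: blocked at collider P (neither it nor any descendant is in the conditioning set).
  P6: blocked at collider P (neither it nor any descendant is in the conditioning set).
  P7: blocked at collider P (neither it nor any descendant is in the conditioning set).
  P8: blocked at collider P (neither it nor any descendant is in the conditioning set).
The empty set is therefore the unique smallest valid set.

{}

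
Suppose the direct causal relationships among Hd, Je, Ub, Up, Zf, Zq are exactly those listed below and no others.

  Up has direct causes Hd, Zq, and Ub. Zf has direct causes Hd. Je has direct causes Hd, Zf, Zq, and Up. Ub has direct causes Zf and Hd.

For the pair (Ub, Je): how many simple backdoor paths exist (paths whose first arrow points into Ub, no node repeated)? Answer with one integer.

8

A backdoor path from Ub to Je is any simple undirected path whose first edge points into Ub (i.e. leaves Ub via a parent).
Parents of Ub: {Hd, Zf}.
Enumerating:
  P1: Ub <- Hd -> Zf -> Je
  P2: Ub <- Hd -> Up <- Zq -> Je
  P3: Ub <- Hd -> Up -> Je
  P4: Ub <- Hd -> Je
  P5: Ub <- Zf <- Hd -> Up <- Zq -> Je
  P6: Ub <- Zf <- Hd -> Up -> Je
  P7: Ub <- Zf <- Hd -> Je
  P8: Ub <- Zf -> Je
That exhausts the simple backdoor paths. Count: 8.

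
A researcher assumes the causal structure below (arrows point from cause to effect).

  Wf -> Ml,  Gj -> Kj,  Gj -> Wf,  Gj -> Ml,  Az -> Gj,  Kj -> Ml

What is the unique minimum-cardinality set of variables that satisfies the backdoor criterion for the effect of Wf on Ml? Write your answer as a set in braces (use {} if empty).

Variables eligible for adjustment (non-descendants of Wf, excluding Wf and Ml): {Az, Gj, Kj}.
Backdoor paths from Wf to Ml:
  P1: Wf <- Gj -> Kj -> Ml
  P2: Wf <- Gj -> Ml
The empty set is not sufficient: P1 (Wf <- Gj -> Kj -> Ml) has no collider blocking it and no conditioned non-collider, so it is open.
Try {Gj}:
  P1: blocked at fork node Gj ∈ conditioning set.
  P2: blocked at fork node Gj ∈ conditioning set.
{Gj} contains no descendant of Wf and blocks every backdoor path.
No other singleton works — e.g. {Az} leaves P1 open — so {Gj} is the unique smallest valid adjustment set.

{Gj}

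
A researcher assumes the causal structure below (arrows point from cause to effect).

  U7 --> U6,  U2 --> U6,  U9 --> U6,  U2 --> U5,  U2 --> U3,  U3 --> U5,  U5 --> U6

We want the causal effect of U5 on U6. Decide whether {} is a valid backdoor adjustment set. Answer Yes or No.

Backdoor paths from U5 to U6 (paths whose first edge points into U5):
  P1: U5 <- U2 -> U6
  P2: U5 <- U3 <- U2 -> U6
Condition 1 (no descendant of U5 in the set): holds — descendants of U5 are {U6}; none are in {}.
Condition 2 (every backdoor path blocked by {}):
  P1: open — no interior node is in the conditioning set.
  P2: open — no interior node is in the conditioning set.
{} does not satisfy the backdoor criterion.

No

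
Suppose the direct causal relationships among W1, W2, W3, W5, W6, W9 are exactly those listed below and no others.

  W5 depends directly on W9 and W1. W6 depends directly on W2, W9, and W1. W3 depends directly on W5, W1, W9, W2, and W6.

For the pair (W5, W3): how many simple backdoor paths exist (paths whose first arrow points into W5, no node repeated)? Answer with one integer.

8

A backdoor path from W5 to W3 is any simple undirected path whose first edge points into W5 (i.e. leaves W5 via a parent).
Parents of W5: {W1, W9}.
Enumerating:
  P1: W5 <- W9 -> W6 <- W1 -> W3
  P2: W5 <- W9 -> W6 <- W2 -> W3
  P3: W5 <- W9 -> W6 -> W3
  P4: W5 <- W9 -> W3
  P5: W5 <- W1 -> W6 <- W9 -> W3
  P6: W5 <- W1 -> W6 <- W2 -> W3
  P7: W5 <- W1 -> W6 -> W3
  P8: W5 <- W1 -> W3
That exhausts the simple backdoor paths. Count: 8.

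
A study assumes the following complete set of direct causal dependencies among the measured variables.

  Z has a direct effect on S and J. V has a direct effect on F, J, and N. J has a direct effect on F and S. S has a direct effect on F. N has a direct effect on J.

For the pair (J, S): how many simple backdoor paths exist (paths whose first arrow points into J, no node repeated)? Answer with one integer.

3

A backdoor path from J to S is any simple undirected path whose first edge points into J (i.e. leaves J via a parent).
Parents of J: {N, V, Z}.
Enumerating:
  P1: J <- V -> F <- S
  P2: J <- N <- V -> F <- S
  P3: J <- Z -> S
That exhausts the simple backdoor paths. Count: 3.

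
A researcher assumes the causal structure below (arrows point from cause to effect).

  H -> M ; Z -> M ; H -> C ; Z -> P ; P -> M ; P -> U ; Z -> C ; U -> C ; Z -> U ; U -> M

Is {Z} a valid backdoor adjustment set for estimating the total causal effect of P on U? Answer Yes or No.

Backdoor paths from P to U (paths whose first edge points into P):
  P1: P <- Z -> U
  P2: P <- Z -> M <- H -> C <- U
  P3: P <- Z -> M <- U
  P4: P <- Z -> C <- H -> M <- U
  P5: P <- Z -> C <- U
Condition 1 (no descendant of P in the set): holds — descendants of P are {C, M, U}; none are in {Z}.
Condition 2 (every backdoor path blocked by {Z}):
  P1: blocked at fork node Z ∈ conditioning set.
  P2: blocked at fork node Z ∈ conditioning set.
  P3: blocked at fork node Z ∈ conditioning set.
  P4: blocked at fork node Z ∈ conditioning set.
  P5: blocked at fork node Z ∈ conditioning set.
{Z} satisfies the backdoor criterion.

Yes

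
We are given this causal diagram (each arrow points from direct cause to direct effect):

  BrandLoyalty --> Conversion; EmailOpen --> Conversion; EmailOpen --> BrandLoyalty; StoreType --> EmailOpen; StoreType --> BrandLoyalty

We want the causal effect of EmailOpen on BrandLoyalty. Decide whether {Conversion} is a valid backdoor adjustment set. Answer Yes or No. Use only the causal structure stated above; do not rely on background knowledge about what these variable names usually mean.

No

Backdoor paths from EmailOpen to BrandLoyalty (paths whose first edge points into EmailOpen):
  P1: EmailOpen <- StoreType -> BrandLoyalty
Condition 1 (no descendant of EmailOpen in the set): FAILS — Conversion is a descendant of EmailOpen.
Condition 2 (every backdoor path blocked by {Conversion}):
  P1: open — no interior node is in the conditioning set.
{Conversion} does not satisfy the backdoor criterion.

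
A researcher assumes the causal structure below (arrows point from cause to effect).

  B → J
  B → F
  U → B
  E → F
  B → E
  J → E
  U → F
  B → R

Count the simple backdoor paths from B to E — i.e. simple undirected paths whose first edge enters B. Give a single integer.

A backdoor path from B to E is any simple undirected path whose first edge points into B (i.e. leaves B via a parent).
Parents of B: {U}.
Enumerating:
  P1: B <- U -> F <- E
That exhausts the simple backdoor paths. Count: 1.

1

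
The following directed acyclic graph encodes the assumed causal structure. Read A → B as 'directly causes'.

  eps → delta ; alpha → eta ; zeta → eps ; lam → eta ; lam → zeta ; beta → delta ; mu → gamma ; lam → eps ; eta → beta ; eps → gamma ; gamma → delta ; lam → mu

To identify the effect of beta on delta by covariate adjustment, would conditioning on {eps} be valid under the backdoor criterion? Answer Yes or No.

No

Backdoor paths from beta to delta (paths whose first edge points into beta):
  P1: beta <- eta <- lam -> mu -> gamma <- eps -> delta
  P2: beta <- eta <- lam -> mu -> gamma -> delta
  P3: beta <- eta <- lam -> zeta -> eps -> gamma -> delta
  P4: beta <- eta <- lam -> zeta -> eps -> delta
  P5: beta <- eta <- lam -> eps -> gamma -> delta
  P6: beta <- eta <- lam -> eps -> delta
Condition 1 (no descendant of beta in the set): holds — descendants of beta are {delta}; none are in {eps}.
Condition 2 (every backdoor path blocked by {eps}):
  P1: blocked at collider gamma (neither it nor any descendant is in the conditioning set).
  P2: open — no interior node is in the conditioning set.
  P3: blocked at chain node eps ∈ conditioning set.
  P4: blocked at chain node eps ∈ conditioning set.
  P5: blocked at chain node eps ∈ conditioning set.
  P6: blocked at chain node eps ∈ conditioning set.
{eps} does not satisfy the backdoor criterion.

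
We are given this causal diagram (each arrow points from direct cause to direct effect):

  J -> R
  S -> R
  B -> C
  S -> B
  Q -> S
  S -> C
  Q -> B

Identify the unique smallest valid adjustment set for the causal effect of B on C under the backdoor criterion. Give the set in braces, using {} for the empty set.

Variables eligible for adjustment (non-descendants of B, excluding B and C): {J, Q, R, S}.
Backdoor paths from B to C:
  P1: B <- Q -> S -> C
  P2: B <- S -> C
The empty set is not sufficient: P1 (B <- Q -> S -> C) has no collider blocking it and no conditioned non-collider, so it is open.
Try {S}:
  P1: blocked at chain node S ∈ conditioning set.
  P2: blocked at fork node S ∈ conditioning set.
{S} contains no descendant of B and blocks every backdoor path.
No other singleton works — e.g. {Q} leaves P2 open — so {S} is the unique smallest valid adjustment set.

{S}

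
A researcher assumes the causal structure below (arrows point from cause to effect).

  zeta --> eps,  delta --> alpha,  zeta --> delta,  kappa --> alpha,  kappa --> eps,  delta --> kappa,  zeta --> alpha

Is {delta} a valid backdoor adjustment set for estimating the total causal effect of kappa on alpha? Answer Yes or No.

Yes

Backdoor paths from kappa to alpha (paths whose first edge points into kappa):
  P1: kappa <- delta <- zeta -> alpha
  P2: kappa <- delta -> alpha
Condition 1 (no descendant of kappa in the set): holds — descendants of kappa are {alpha, eps}; none are in {delta}.
Condition 2 (every backdoor path blocked by {delta}):
  P1: blocked at chain node delta ∈ conditioning set.
  P2: blocked at fork node delta ∈ conditioning set.
{delta} satisfies the backdoor criterion.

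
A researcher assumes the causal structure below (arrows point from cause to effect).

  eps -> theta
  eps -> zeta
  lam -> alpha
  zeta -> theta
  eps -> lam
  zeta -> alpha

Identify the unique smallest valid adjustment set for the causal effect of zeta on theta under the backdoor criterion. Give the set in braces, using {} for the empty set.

{eps}

Variables eligible for adjustment (non-descendants of zeta, excluding zeta and theta): {eps, lam}.
Backdoor paths from zeta to theta:
  P1: zeta <- eps -> theta
The empty set is not sufficient: P1 (zeta <- eps -> theta) has no collider blocking it and no conditioned non-collider, so it is open.
Try {eps}:
  P1: blocked at fork node eps ∈ conditioning set.
{eps} contains no descendant of zeta and blocks every backdoor path.
No other singleton works — e.g. {lam} leaves P1 open — so {eps} is the unique smallest valid adjustment set.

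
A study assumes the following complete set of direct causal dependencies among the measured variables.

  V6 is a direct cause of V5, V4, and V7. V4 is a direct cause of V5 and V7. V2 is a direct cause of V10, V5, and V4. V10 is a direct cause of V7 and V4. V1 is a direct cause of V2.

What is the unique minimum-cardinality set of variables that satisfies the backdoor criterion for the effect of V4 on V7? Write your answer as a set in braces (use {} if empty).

Variables eligible for adjustment (non-descendants of V4, excluding V4 and V7): {V1, V10, V2, V6}.
Backdoor paths from V4 to V7:
  P1: V4 <- V2 -> V10 -> V7
  P2: V4 <- V2 -> V5 <- V6 -> V7
  P3: V4 <- V6 -> V7
  P4: V4 <- V6 -> V5 <- V2 -> V10 -> V7
  P5: V4 <- V10 <- V2 -> V5 <- V6 -> V7
  P6: V4 <- V10 -> V7
The empty set is not sufficient: P1 (V4 <- V2 -> V10 -> V7) has no collider blocking it and no conditioned non-collider, so it is open.
Try {V10, V6}:
  P1: blocked at chain node V10 ∈ conditioning set.
  P2: blocked at collider V5 (neither it nor any descendant is in the conditioning set).
  P3: blocked at fork node V6 ∈ conditioning set.
  P4: blocked at fork node V6 ∈ conditioning set.
  P5: blocked at chain node V10 ∈ conditioning set.
  P6: blocked at fork node V10 ∈ conditioning set.
{V10, V6} contains no descendant of V4 and blocks every backdoor path.
Every element of {V10, V6} is needed (dropping V10 leaves P1 open; dropping V6 leaves P3 open), so no proper subset is valid.
Among all size-2 subsets of the eligible variables, only {V10, V6} blocks every backdoor path, so it is the unique smallest valid adjustment set.

{V10, V6}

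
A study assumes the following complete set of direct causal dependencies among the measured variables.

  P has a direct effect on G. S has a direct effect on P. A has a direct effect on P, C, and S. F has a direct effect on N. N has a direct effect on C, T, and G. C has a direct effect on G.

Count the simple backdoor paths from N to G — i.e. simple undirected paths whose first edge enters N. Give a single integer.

0

A backdoor path from N to G is any simple undirected path whose first edge points into N (i.e. leaves N via a parent).
Parents of N: {F}.
No simple path from any parent of N reaches G without revisiting N, so there are no backdoor paths.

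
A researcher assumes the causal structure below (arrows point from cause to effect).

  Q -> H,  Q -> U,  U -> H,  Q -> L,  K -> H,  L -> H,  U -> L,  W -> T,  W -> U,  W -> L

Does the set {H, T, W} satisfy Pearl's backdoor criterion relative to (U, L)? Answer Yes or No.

Backdoor paths from U to L (paths whose first edge points into U):
  P1: U <- Q -> L
  P2: U <- Q -> H <- L
  P3: U <- W -> L
Condition 1 (no descendant of U in the set): FAILS — H is a descendant of U.
Condition 2 (every backdoor path blocked by {H, T, W}):
  P1: open — no interior node is in the conditioning set.
  P2: open — collider(s) H are conditioned on (or have a conditioned descendant) and no non-collider on the path is in the set.
  P3: blocked at fork node W ∈ conditioning set.
{H, T, W} does not satisfy the backdoor criterion.

No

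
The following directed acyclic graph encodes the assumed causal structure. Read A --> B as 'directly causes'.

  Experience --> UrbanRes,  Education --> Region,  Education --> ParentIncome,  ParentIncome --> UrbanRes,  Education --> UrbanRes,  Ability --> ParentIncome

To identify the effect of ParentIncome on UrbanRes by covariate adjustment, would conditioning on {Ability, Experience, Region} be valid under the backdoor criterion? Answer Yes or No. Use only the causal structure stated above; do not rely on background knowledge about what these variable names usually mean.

No

Backdoor paths from ParentIncome to UrbanRes (paths whose first edge points into ParentIncome):
  P1: ParentIncome <- Education -> UrbanRes
Condition 1 (no descendant of ParentIncome in the set): holds — descendants of ParentIncome are {UrbanRes}; none are in {Ability, Experience, Region}.
Condition 2 (every backdoor path blocked by {Ability, Experience, Region}):
  P1: open — no interior node is in the conditioning set.
{Ability, Experience, Region} does not satisfy the backdoor criterion.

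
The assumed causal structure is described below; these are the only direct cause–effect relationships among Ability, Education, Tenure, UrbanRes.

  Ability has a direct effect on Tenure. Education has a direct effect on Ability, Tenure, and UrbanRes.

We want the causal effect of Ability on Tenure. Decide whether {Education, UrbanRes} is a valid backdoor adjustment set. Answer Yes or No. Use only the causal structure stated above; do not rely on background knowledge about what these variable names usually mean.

Backdoor paths from Ability to Tenure (paths whose first edge points into Ability):
  P1: Ability <- Education -> Tenure
Condition 1 (no descendant of Ability in the set): holds — descendants of Ability are {Tenure}; none are in {Education, UrbanRes}.
Condition 2 (every backdoor path blocked by {Education, UrbanRes}):
  P1: blocked at fork node Education ∈ conditioning set.
{Education, UrbanRes} satisfies the backdoor criterion.

Yes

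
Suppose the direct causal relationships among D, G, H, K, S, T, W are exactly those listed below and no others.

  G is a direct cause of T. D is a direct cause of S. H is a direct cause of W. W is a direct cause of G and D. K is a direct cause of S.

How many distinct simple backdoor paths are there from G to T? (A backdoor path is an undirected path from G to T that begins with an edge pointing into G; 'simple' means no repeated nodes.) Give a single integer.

A backdoor path from G to T is any simple undirected path whose first edge points into G (i.e. leaves G via a parent).
Parents of G: {W}.
No simple path from any parent of G reaches T without revisiting G, so there are no backdoor paths.

0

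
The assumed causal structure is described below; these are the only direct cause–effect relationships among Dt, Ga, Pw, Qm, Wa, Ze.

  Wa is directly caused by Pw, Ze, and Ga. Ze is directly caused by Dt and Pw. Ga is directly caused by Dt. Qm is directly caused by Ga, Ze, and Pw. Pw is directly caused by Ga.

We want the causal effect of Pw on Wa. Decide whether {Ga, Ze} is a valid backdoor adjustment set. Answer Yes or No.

Backdoor paths from Pw to Wa (paths whose first edge points into Pw):
  P1: Pw <- Ga <- Dt -> Ze -> Wa
  P2: Pw <- Ga -> Wa
  P3: Pw <- Ga -> Qm <- Ze -> Wa
Condition 1 (no descendant of Pw in the set): FAILS — Ze is a descendant of Pw.
Condition 2 (every backdoor path blocked by {Ga, Ze}):
  P1: blocked at chain node Ga ∈ conditioning set.
  P2: blocked at fork node Ga ∈ conditioning set.
  P3: blocked at fork node Ga ∈ conditioning set.
{Ga, Ze} does not satisfy the backdoor criterion.

No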